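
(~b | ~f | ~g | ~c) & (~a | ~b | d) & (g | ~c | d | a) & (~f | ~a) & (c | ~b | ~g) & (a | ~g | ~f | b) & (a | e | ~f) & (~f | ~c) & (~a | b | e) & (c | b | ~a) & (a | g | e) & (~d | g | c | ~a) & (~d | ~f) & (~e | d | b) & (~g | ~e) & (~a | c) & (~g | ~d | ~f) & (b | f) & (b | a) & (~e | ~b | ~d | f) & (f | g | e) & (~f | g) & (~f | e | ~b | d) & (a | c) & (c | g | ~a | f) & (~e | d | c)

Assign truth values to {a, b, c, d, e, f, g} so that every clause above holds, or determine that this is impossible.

a: 0, b: 1, c: 1, d: 0, e: 0, f: 0, g: 1

Case f = 0:
(b) alone gives b = 1.
Case a = 0:
(c) alone gives c = 1.
Case g = 1:
(~e) alone gives e = 0.
No clause remains; d is free.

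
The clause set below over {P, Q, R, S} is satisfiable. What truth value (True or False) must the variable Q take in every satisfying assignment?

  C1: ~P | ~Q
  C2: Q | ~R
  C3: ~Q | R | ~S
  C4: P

False

Suppose Q = 1.
(~P) alone gives P = 0.
Now (P) is unsatisfied and unit — conflict.
So every satisfying assignment has Q = False.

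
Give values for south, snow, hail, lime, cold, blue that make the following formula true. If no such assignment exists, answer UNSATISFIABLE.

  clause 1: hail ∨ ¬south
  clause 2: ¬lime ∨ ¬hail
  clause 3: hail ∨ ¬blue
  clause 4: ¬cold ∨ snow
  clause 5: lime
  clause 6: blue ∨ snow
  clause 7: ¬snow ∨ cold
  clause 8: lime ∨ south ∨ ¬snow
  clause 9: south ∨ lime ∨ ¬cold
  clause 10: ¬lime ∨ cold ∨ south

south=False; snow=True; hail=False; lime=True; cold=True; blue=False

From the singleton clause (lime), lime = True.
From the singleton clause (¬hail), hail = False.
From the singleton clause (¬south), south = False.
From the singleton clause (¬blue), blue = False.
From the singleton clause (snow), snow = True.
From the singleton clause (cold), cold = True.
Every clause now holds.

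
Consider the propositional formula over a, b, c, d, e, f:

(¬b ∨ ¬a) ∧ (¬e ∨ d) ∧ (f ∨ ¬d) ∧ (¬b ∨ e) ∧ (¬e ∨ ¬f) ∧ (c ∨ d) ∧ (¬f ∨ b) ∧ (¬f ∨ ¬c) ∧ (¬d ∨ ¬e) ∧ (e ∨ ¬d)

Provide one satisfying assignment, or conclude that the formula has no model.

Branch on b: set b = False.
Unit clause (¬f) forces f = False.
Unit clause (¬d) forces d = False.
Unit clause (¬e) forces e = False.
Unit clause (c) forces c = True.
All clauses hold; a can take either value.

a: True; b: False; c: True; d: False; e: False; f: False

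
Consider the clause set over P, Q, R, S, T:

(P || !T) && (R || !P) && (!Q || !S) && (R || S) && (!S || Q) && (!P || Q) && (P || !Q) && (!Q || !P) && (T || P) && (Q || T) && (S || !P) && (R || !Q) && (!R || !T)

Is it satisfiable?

Branch on P: set P = true.
Unit clause (R) forces R = true.
Unit clause (Q) forces Q = true.
But (!Q) is also a unit clause — contradiction.
That branch fails; take P = false instead.
Unit clause (!T) forces T = false.
But (T) is also a unit clause — contradiction.
Both values of P lead to a conflict.
No assignment satisfies every clause.

No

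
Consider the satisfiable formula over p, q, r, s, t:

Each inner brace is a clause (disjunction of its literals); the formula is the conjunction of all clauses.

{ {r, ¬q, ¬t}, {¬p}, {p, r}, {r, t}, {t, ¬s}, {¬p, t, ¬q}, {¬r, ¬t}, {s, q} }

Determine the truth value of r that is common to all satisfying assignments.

Suppose r = False.
The clause (¬p) is unit, so p = False.
Now (p) is unsatisfied and unit — conflict.
So every satisfying assignment has r = True.

True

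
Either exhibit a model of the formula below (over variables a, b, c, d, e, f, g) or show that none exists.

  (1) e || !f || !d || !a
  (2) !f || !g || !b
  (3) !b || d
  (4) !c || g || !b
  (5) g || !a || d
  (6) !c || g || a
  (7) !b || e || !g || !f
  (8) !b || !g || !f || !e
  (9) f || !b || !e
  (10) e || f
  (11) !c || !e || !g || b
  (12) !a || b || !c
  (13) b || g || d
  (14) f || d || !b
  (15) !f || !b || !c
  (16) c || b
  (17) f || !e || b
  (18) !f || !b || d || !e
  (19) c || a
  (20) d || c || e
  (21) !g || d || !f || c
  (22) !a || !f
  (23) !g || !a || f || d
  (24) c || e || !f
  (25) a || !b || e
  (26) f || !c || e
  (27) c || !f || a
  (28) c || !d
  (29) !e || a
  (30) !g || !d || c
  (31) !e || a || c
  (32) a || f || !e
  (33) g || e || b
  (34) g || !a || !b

Case b = false:
From the singleton clause (c), c = true.
From the singleton clause (!a), a = false.
From the singleton clause (g), g = true.
From the singleton clause (!e), e = false.
From the singleton clause (f), f = true.
Every clause is now satisfied; d is unconstrained.

a ↦ false,  b ↦ false,  c ↦ true,  d ↦ true,  e ↦ false,  f ↦ true,  g ↦ true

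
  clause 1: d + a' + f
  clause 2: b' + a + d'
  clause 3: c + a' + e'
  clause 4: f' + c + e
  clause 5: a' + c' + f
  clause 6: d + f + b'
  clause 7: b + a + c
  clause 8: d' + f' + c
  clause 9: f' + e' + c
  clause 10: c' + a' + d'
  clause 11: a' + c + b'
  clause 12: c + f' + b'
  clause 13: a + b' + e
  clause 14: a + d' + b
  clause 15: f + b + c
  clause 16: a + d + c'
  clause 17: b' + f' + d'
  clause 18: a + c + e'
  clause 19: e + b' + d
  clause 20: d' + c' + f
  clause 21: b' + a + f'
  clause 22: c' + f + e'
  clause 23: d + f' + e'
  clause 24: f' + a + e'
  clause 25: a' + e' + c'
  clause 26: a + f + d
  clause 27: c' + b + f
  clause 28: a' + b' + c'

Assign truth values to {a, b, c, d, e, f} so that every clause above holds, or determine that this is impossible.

Case d = 0:
Case a = 1:
From the singleton clause (f), f = 1.
From the singleton clause (e'), e = 0.
From the singleton clause (c), c = 1.
From the singleton clause (b'), b = 0.
This assignment satisfies each clause.

a: 1; b: 0; c: 1; d: 0; e: 0; f: 1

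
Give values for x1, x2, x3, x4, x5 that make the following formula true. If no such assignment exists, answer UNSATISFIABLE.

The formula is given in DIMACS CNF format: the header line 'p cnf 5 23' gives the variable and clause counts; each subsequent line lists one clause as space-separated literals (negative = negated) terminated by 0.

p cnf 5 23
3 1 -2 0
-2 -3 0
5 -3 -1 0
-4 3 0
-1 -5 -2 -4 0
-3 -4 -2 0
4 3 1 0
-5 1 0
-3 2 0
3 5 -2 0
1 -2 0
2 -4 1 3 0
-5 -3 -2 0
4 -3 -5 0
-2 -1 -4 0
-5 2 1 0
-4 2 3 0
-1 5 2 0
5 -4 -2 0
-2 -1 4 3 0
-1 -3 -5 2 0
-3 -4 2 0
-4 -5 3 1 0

Suppose x2 = False.
Unit clause (¬x3) forces x3 = False.
Unit clause (¬x4) forces x4 = False.
Unit clause (x1) forces x1 = True.
Unit clause (x5) forces x5 = True.
This assignment satisfies each clause.

x1: True; x2: False; x3: False; x4: False; x5: True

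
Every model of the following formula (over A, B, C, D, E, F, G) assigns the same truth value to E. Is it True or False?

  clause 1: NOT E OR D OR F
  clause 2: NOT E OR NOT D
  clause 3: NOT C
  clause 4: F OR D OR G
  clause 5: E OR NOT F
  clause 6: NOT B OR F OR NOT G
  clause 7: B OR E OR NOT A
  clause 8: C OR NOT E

False

Suppose E = true.
(NOT D) alone gives D = false.
(F) alone gives F = true.
(NOT C) alone gives C = false.
But (C) is also a unit clause — contradiction.
So every satisfying assignment has E = False.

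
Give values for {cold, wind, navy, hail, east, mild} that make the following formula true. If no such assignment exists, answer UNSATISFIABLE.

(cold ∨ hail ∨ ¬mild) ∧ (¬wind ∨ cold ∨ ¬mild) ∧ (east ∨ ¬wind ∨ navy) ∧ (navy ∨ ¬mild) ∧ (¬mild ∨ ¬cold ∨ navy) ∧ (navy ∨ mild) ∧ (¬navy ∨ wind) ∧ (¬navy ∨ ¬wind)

UNSATISFIABLE

Case navy = True:
(wind) alone gives wind = True.
Now (¬wind) is unsatisfied and unit — conflict.
Undo navy and try navy = False.
(¬mild) alone gives mild = False.
Now (mild) is unsatisfied and unit — conflict.
Both values of navy lead to a conflict.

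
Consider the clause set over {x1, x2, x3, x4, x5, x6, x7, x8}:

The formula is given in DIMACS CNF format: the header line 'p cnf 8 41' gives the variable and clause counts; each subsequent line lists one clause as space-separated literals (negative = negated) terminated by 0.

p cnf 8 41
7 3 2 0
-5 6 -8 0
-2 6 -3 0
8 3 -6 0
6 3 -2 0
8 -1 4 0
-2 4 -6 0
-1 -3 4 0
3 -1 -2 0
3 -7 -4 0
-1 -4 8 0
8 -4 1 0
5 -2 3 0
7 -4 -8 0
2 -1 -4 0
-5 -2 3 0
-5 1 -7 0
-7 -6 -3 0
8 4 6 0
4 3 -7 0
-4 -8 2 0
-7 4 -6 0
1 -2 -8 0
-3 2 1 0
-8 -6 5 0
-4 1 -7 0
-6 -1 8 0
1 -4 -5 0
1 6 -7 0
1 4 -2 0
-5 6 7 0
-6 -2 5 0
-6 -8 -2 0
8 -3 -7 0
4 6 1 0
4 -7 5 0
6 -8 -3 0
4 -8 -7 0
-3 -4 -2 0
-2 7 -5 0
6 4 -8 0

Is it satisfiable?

Branch on x7: set x7 = True.
Branch on x3: set x3 = True.
From the singleton clause (¬x6), x6 = False.
From the singleton clause (¬x2), x2 = False.
From the singleton clause (x1), x1 = True.
From the singleton clause (x4), x4 = True.
But (¬x4) is also a unit clause — contradiction.
Undo x3 and try x3 = False.
From the singleton clause (¬x4), x4 = False.
But (x4) is also a unit clause — contradiction.
Either choice for x3 ends in contradiction.
Undo x7 and try x7 = False.
Branch on x3: set x3 = True.
Branch on x2: set x2 = False.
From the singleton clause (x1), x1 = True.
From the singleton clause (x4), x4 = True.
But (¬x4) is also a unit clause — contradiction.
Undo x2 and try x2 = True.
From the singleton clause (x6), x6 = True.
From the singleton clause (x4), x4 = True.
But (¬x4) is also a unit clause — contradiction.
Either choice for x2 ends in contradiction.
Undo x3 and try x3 = False.
From the singleton clause (x2), x2 = True.
From the singleton clause (x6), x6 = True.
From the singleton clause (x8), x8 = True.
But (¬x8) is also a unit clause — contradiction.
Either choice for x3 ends in contradiction.
Either choice for x7 ends in contradiction.
No assignment satisfies every clause.

No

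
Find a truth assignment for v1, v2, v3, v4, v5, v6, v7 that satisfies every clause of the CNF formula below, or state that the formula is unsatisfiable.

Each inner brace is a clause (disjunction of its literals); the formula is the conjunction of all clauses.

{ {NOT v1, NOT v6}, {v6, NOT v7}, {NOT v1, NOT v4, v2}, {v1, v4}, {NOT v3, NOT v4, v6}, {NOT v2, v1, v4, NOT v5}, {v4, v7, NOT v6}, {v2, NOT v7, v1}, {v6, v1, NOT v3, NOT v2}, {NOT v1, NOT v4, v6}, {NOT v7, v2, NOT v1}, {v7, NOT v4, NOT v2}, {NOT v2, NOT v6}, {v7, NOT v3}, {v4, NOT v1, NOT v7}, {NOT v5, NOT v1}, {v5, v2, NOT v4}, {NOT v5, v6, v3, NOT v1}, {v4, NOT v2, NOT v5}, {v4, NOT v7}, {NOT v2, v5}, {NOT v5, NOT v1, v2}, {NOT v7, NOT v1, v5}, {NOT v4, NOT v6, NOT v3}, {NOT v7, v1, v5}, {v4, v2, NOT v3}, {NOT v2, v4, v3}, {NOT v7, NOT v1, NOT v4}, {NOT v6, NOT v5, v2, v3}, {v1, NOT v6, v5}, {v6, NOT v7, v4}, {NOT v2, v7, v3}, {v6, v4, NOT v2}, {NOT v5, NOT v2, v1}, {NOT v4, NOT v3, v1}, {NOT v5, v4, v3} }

v1 ↦ false, v2 ↦ false, v3 ↦ false, v4 ↦ true, v5 ↦ true, v6 ↦ false, v7 ↦ false

Suppose v1 = false.
Unit clause (v4) forces v4 = true.
Unit clause (NOT v3) forces v3 = false.
Suppose v6 = false.
Unit clause (NOT v7) forces v7 = false.
Unit clause (NOT v2) forces v2 = false.
Unit clause (v5) forces v5 = true.
All clauses are satisfied.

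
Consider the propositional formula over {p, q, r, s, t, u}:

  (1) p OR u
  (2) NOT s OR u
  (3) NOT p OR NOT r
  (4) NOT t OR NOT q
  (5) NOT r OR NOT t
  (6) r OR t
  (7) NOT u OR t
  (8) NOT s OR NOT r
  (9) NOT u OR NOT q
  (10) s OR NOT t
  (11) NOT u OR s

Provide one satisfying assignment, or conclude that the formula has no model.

Branch on p: set p = false.
(u) alone gives u = true.
(t) alone gives t = true.
(NOT q) alone gives q = false.
(NOT r) alone gives r = false.
(s) alone gives s = true.
Every clause now holds.

p=false; q=false; r=false; s=true; t=true; u=true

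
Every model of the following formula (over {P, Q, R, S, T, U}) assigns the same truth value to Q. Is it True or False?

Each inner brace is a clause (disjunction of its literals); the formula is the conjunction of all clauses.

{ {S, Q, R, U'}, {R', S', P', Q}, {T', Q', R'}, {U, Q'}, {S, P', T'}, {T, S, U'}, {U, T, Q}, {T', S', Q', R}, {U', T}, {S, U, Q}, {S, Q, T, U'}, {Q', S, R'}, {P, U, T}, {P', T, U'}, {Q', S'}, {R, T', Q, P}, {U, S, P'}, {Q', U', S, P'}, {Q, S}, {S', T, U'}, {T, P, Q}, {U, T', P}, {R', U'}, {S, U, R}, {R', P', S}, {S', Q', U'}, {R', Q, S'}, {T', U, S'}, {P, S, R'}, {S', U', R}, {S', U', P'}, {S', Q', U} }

True

Suppose Q = 0.
The clause (S) is unit, so S = 1.
The clause (R') is unit, so R = 0.
The clause (U') is unit, so U = 0.
The clause (T) is unit, so T = 1.
That conflicts with the unit clause (T').
So every satisfying assignment has Q = True.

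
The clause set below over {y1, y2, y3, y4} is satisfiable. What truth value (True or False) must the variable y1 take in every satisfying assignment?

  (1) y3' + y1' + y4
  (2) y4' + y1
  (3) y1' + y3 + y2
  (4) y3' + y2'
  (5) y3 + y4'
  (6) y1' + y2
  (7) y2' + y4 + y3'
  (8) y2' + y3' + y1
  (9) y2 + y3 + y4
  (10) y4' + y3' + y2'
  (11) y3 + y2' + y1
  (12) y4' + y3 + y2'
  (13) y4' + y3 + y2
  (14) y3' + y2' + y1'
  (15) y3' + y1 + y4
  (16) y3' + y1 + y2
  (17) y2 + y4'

Suppose y1 = 0.
The clause (y4') is unit, so y4 = 0.
The clause (y3') is unit, so y3 = 0.
The clause (y2) is unit, so y2 = 1.
Now (y2') is unsatisfied and unit — conflict.
So every satisfying assignment has y1 = True.

True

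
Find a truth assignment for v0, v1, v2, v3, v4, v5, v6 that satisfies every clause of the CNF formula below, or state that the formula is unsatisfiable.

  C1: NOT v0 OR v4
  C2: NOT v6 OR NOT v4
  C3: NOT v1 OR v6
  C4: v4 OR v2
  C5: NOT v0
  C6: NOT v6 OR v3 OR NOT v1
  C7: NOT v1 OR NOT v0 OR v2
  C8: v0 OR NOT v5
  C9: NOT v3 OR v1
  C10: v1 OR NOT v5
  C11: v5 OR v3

v0=false,  v1=true,  v2=true,  v3=true,  v4=false,  v5=false,  v6=true

Unit clause (NOT v0) forces v0 = false.
Unit clause (NOT v5) forces v5 = false.
Unit clause (v3) forces v3 = true.
Unit clause (v1) forces v1 = true.
Unit clause (v6) forces v6 = true.
Unit clause (NOT v4) forces v4 = false.
Unit clause (v2) forces v2 = true.
This assignment satisfies each clause.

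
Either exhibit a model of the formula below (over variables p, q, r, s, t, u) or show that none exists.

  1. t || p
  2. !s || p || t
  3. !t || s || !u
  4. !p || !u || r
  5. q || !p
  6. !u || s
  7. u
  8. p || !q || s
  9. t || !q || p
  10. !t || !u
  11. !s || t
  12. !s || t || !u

UNSATISFIABLE

(u) alone gives u = true.
(s) alone gives s = true.
(!t) alone gives t = false.
Now (t) is unsatisfied and unit — conflict.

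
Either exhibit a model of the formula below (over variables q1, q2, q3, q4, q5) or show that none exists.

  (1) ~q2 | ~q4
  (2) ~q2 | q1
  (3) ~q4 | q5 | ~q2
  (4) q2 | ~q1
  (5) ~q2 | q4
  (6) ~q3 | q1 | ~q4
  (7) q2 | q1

Case q2 = 0:
From the singleton clause (~q1), q1 = 0.
Now (q1) is unsatisfied and unit — conflict.
Undo q2 and try q2 = 1.
From the singleton clause (~q4), q4 = 0.
Now (q4) is unsatisfied and unit — conflict.
Neither q2 = 1 nor q2 = 0 works.

UNSATISFIABLE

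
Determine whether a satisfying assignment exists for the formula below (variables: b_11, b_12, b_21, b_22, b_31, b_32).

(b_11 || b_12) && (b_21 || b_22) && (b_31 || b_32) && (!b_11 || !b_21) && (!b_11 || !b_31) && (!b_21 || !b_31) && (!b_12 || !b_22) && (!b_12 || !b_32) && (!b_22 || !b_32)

Suppose b_11 = true.
Unit clause (!b_21) forces b_21 = false.
Unit clause (b_22) forces b_22 = true.
Unit clause (!b_31) forces b_31 = false.
Unit clause (b_32) forces b_32 = true.
But (!b_32) is also a unit clause — contradiction.
So b_11 must be the other value — set b_11 = false.
Unit clause (b_12) forces b_12 = true.
Unit clause (!b_22) forces b_22 = false.
Unit clause (b_21) forces b_21 = true.
Unit clause (!b_31) forces b_31 = false.
Unit clause (b_32) forces b_32 = true.
But (!b_32) is also a unit clause — contradiction.
Neither b_11 = true nor b_11 = false works.
No assignment satisfies every clause.

No, unsatisfiable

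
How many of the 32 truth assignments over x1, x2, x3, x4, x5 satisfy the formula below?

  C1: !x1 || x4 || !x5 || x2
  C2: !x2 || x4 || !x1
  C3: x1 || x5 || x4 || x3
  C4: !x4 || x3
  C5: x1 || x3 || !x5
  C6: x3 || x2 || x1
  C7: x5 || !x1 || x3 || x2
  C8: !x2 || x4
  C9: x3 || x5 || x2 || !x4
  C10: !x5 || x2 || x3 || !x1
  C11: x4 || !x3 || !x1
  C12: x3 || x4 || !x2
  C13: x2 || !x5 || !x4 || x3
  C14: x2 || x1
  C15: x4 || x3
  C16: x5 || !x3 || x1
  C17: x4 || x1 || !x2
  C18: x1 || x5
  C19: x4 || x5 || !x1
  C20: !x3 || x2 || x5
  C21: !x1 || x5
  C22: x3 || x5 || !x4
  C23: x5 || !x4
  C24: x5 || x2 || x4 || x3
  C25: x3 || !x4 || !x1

There are 2^5 = 32 truth assignments over (x1, x2, x3, x4, x5).
Split on x3. With x3 = true, the clauses containing x3 are satisfied and !x3 drops from the rest; 3 of the 2^4 = 16 assignments to the other variables satisfy what remains.
With x3 = false, by the same count on the reduced clause set, 0 assignments work.
(One model: x1=F, x2=T, x3=T, x4=T, x5=T.)
Total: 3 + 0 = 3.

3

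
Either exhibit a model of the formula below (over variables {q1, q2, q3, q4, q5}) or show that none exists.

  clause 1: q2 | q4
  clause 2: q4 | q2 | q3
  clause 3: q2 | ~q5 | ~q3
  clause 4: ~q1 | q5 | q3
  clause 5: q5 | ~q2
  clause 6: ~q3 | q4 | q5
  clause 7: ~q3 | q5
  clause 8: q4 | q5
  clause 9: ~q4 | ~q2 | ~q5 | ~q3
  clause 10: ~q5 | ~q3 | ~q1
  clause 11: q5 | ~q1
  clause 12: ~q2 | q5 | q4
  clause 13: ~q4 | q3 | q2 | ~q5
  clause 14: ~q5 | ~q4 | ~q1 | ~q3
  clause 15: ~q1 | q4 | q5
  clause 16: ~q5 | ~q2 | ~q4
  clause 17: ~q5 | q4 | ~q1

q1: 0,  q2: 0,  q3: 0,  q4: 1,  q5: 0

Suppose q2 = 0.
From the singleton clause (q4), q4 = 1.
Suppose q5 = 0.
From the singleton clause (~q3), q3 = 0.
From the singleton clause (~q1), q1 = 0.
Every clause now holds.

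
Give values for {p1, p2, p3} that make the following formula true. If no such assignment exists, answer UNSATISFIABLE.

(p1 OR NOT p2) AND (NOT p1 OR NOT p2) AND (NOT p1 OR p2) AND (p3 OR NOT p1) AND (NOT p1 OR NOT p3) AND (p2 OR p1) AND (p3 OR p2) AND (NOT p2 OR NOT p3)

UNSATISFIABLE

Branch on p1: set p1 = true.
From the singleton clause (NOT p2), p2 = false.
That conflicts with the unit clause (p2).
So p1 must be the other value — set p1 = false.
From the singleton clause (NOT p2), p2 = false.
That conflicts with the unit clause (p2).
Either choice for p1 ends in contradiction.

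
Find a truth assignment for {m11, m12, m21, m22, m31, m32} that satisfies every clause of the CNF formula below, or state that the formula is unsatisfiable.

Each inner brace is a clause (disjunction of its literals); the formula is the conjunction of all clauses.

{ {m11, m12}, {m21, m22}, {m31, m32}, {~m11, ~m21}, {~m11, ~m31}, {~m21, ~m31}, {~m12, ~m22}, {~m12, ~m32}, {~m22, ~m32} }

UNSATISFIABLE

Try m11 = 1.
From the singleton clause (~m21), m21 = 0.
From the singleton clause (m22), m22 = 1.
From the singleton clause (~m31), m31 = 0.
From the singleton clause (m32), m32 = 1.
But (~m32) is also a unit clause — contradiction.
Undo m11 and try m11 = 0.
From the singleton clause (m12), m12 = 1.
From the singleton clause (~m22), m22 = 0.
From the singleton clause (m21), m21 = 1.
From the singleton clause (~m31), m31 = 0.
From the singleton clause (m32), m32 = 1.
But (~m32) is also a unit clause — contradiction.
Both values of m11 lead to a conflict.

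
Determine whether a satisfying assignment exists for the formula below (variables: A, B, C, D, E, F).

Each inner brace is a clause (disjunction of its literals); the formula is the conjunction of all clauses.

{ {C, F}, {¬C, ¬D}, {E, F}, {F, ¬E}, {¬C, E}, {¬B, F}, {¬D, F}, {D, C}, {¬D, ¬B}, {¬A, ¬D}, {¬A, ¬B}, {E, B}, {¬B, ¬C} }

Satisfiable

Branch on C: set C = False.
The clause (F) is unit, so F = True.
The clause (D) is unit, so D = True.
The clause (¬B) is unit, so B = False.
The clause (¬A) is unit, so A = False.
The clause (E) is unit, so E = True.
This assignment satisfies each clause.
A satisfying assignment: A: False,  B: False,  C: False,  D: True,  E: True,  F: True.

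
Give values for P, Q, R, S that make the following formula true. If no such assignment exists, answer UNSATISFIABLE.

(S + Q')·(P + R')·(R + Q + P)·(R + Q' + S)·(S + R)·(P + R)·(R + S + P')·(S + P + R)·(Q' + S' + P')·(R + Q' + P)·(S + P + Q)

P=1; Q=0; R=0; S=1

Case S = 1:
Case P = 1:
(Q') alone gives Q = 0.
All clauses hold; R can take either value.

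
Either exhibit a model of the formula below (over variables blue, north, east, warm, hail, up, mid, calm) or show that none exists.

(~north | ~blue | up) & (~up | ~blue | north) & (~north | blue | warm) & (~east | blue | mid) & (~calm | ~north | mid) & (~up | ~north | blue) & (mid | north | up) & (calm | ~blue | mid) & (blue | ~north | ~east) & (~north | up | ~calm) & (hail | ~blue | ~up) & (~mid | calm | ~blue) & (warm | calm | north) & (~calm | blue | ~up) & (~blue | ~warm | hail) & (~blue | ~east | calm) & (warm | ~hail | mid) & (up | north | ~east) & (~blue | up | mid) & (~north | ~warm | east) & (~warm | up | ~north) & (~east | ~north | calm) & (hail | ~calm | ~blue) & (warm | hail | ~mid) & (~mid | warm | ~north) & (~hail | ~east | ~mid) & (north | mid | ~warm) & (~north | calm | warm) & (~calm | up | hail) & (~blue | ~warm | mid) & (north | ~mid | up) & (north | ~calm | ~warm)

blue=0, north=0, east=0, warm=1, hail=0, up=1, mid=1, calm=0

Suppose north = 0.
Suppose up = 1.
The clause (~blue) is unit, so blue = 0.
The clause (~calm) is unit, so calm = 0.
The clause (warm) is unit, so warm = 1.
The clause (mid) is unit, so mid = 1.
Suppose hail = 0.
No clause remains; east is free.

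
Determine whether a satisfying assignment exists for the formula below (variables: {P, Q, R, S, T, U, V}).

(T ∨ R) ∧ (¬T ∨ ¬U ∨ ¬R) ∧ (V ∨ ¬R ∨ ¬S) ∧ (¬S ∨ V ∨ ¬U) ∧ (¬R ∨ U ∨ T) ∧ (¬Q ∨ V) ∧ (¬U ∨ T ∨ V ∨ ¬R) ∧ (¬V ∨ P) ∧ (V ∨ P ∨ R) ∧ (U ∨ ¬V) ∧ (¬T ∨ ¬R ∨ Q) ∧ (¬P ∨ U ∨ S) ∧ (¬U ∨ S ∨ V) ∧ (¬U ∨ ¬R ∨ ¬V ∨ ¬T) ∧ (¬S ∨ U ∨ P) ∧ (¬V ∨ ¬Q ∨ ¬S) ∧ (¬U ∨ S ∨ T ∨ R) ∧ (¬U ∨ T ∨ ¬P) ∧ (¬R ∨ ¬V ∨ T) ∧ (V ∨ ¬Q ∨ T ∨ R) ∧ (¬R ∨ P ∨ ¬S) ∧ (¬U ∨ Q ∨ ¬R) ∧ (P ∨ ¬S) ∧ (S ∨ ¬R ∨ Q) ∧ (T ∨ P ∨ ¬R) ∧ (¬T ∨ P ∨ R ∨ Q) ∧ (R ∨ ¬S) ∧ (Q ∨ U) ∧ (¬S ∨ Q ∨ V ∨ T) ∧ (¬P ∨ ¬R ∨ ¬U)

Yes, satisfiable

Suppose T = True.
Suppose U = True.
Unit clause (¬R) forces R = False.
Unit clause (¬S) forces S = False.
Unit clause (V) forces V = True.
Unit clause (P) forces P = True.
All clauses hold; Q can take either value.
A satisfying assignment: P ↦ True, Q ↦ False, R ↦ False, S ↦ False, T ↦ True, U ↦ True, V ↦ True.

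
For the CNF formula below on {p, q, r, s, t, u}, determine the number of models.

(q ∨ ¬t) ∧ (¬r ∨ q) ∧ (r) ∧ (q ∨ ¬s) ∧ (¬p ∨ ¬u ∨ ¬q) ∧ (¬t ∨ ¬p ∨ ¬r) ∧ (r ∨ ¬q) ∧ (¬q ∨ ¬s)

5

There are 2^6 = 64 truth assignments over (p, q, r, s, t, u).
Split on q. With q = True, the clauses containing q are satisfied and ¬q drops from the rest; 5 of the 2^5 = 32 assignments to the other variables satisfy what remains.
With q = False, by the same count on the reduced clause set, 0 assignments work.
(One model: p=F, q=T, r=T, s=F, t=F, u=F.)
Total: 5 + 0 = 5.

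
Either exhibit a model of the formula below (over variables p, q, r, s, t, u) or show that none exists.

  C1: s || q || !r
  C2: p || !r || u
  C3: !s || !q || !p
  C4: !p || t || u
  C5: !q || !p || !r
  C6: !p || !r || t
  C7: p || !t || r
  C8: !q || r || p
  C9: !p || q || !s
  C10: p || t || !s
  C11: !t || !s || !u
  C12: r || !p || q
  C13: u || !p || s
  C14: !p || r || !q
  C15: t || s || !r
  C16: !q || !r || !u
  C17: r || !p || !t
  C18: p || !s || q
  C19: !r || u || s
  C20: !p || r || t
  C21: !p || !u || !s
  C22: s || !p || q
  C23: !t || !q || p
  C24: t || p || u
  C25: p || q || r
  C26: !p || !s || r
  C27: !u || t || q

UNSATISFIABLE

Branch on s: set s = true.
Branch on q: set q = false.
(!p) alone gives p = false.
Now (p) is unsatisfied and unit — conflict.
So q must be the other value — set q = true.
(!p) alone gives p = false.
(r) alone gives r = true.
(u) alone gives u = true.
Now (!u) is unsatisfied and unit — conflict.
Neither q = true nor q = false works.
So s must be the other value — set s = false.
Branch on q: set q = true.
Branch on p: set p = false.
(r) alone gives r = true.
(u) alone gives u = true.
Now (!u) is unsatisfied and unit — conflict.
So p must be the other value — set p = true.
(!r) alone gives r = false.
Now (r) is unsatisfied and unit — conflict.
Neither p = true nor p = false works.
So q must be the other value — set q = false.
(!r) alone gives r = false.
(!p) alone gives p = false.
Now (p) is unsatisfied and unit — conflict.
Neither q = true nor q = false works.
Neither s = true nor s = false works.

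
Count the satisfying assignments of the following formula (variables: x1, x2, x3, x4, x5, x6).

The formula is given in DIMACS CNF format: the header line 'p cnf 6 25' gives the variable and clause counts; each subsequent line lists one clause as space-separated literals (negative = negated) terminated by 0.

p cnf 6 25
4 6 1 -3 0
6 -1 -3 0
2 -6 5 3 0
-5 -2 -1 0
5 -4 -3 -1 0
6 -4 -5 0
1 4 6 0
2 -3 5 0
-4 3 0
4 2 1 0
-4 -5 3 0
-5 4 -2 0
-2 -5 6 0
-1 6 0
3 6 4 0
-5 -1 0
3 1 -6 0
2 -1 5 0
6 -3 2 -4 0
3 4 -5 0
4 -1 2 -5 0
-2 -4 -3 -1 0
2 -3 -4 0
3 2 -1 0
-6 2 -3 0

There are 2^6 = 64 truth assignments over (x1, x2, x3, x4, x5, x6).
Split on x6. With x6 = True, the clauses containing x6 are satisfied and ¬x6 drops from the rest; 5 of the 2^5 = 32 assignments to the other variables satisfy what remains.
With x6 = False, by the same count on the reduced clause set, 1 assignment works.
Total: 5 + 1 = 6.

6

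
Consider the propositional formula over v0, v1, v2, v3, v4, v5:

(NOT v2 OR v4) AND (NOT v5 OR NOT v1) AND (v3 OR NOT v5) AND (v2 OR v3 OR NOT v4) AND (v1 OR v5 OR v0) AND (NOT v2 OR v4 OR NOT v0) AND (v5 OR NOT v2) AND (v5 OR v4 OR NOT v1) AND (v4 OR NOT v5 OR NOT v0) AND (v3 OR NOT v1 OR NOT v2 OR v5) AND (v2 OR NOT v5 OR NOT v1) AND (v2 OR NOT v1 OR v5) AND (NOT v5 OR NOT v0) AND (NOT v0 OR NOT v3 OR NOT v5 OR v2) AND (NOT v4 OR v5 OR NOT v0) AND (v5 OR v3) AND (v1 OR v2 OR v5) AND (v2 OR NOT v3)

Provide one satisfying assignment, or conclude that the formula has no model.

Suppose v2 = true.
Unit clause (v4) forces v4 = true.
Unit clause (v5) forces v5 = true.
Unit clause (NOT v1) forces v1 = false.
Unit clause (v3) forces v3 = true.
Unit clause (NOT v0) forces v0 = false.
All clauses are satisfied.

v0=false,  v1=false,  v2=true,  v3=true,  v4=true,  v5=true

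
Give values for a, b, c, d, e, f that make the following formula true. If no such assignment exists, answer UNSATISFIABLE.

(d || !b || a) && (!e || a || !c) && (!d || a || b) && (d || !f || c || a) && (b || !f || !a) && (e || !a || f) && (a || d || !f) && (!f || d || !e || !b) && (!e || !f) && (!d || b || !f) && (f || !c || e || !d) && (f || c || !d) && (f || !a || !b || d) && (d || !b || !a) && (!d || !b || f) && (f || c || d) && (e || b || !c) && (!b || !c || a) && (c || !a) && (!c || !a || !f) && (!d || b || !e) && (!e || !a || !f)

Case e = true:
Unit clause (!f) forces f = false.
Case a = true:
Unit clause (c) forces c = true.
Case b = false:
Unit clause (!d) forces d = false.
This assignment satisfies each clause.

a: true, b: false, c: true, d: false, e: true, f: false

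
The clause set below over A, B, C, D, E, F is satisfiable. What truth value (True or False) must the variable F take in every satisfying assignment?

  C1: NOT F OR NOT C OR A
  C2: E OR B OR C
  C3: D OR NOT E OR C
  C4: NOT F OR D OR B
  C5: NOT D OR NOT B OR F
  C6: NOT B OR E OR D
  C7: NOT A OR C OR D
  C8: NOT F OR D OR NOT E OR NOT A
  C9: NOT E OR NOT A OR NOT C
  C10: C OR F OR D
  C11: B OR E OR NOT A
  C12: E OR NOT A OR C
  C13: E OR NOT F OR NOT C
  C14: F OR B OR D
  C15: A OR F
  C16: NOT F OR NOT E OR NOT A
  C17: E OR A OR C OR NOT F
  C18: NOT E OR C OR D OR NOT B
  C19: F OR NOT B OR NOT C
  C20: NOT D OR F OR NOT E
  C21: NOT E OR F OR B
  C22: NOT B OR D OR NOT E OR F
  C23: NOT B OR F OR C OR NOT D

True

Suppose F = false.
Unit clause (A) forces A = true.
Branch on D: set D = false.
Unit clause (C) forces C = true.
Unit clause (NOT E) forces E = false.
Unit clause (NOT B) forces B = false.
Now (B) is unsatisfied and unit — conflict.
So D must be the other value — set D = true.
Unit clause (NOT B) forces B = false.
Unit clause (E) forces E = true.
Now (NOT E) is unsatisfied and unit — conflict.
Either choice for D ends in contradiction.
So every satisfying assignment has F = True.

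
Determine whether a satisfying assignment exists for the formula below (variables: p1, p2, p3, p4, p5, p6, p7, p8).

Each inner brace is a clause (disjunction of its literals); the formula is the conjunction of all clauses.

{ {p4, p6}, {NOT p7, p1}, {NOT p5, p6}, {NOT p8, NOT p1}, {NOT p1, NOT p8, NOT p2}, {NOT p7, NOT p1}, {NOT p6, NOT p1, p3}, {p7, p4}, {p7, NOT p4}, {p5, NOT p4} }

No, unsatisfiable

Try p4 = true.
The clause (p7) is unit, so p7 = true.
The clause (p1) is unit, so p1 = true.
That conflicts with the unit clause (NOT p1).
So p4 must be the other value — set p4 = false.
The clause (p6) is unit, so p6 = true.
The clause (p7) is unit, so p7 = true.
The clause (p1) is unit, so p1 = true.
That conflicts with the unit clause (NOT p1).
Both values of p4 lead to a conflict.
No assignment satisfies every clause.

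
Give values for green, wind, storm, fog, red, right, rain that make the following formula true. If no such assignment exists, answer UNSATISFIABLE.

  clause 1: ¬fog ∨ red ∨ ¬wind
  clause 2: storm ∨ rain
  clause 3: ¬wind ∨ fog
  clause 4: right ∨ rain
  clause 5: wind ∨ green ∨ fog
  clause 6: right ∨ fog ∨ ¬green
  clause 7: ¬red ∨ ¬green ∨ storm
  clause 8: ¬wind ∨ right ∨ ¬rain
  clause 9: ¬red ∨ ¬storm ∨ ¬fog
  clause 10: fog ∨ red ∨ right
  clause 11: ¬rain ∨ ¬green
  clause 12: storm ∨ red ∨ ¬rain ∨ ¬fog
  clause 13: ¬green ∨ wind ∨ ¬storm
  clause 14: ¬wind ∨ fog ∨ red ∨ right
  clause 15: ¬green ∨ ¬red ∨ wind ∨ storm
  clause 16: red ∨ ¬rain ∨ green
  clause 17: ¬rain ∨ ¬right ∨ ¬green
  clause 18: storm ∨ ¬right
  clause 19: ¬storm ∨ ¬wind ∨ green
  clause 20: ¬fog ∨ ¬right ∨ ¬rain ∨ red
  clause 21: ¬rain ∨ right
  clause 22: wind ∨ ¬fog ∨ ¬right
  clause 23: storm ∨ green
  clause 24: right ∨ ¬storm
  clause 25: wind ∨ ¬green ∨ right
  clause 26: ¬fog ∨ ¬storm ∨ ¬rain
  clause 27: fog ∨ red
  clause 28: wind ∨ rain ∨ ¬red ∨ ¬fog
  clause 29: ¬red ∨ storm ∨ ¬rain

UNSATISFIABLE

Try storm = True.
Unit clause (right) forces right = True.
Try wind = False.
Unit clause (¬green) forces green = False.
Unit clause (fog) forces fog = True.
Now (¬fog) is unsatisfied and unit — conflict.
So wind must be the other value — set wind = True.
Unit clause (fog) forces fog = True.
Unit clause (red) forces red = True.
Now (¬red) is unsatisfied and unit — conflict.
Either choice for wind ends in contradiction.
So storm must be the other value — set storm = False.
Unit clause (rain) forces rain = True.
Unit clause (¬green) forces green = False.
Now (green) is unsatisfied and unit — conflict.
Either choice for storm ends in contradiction.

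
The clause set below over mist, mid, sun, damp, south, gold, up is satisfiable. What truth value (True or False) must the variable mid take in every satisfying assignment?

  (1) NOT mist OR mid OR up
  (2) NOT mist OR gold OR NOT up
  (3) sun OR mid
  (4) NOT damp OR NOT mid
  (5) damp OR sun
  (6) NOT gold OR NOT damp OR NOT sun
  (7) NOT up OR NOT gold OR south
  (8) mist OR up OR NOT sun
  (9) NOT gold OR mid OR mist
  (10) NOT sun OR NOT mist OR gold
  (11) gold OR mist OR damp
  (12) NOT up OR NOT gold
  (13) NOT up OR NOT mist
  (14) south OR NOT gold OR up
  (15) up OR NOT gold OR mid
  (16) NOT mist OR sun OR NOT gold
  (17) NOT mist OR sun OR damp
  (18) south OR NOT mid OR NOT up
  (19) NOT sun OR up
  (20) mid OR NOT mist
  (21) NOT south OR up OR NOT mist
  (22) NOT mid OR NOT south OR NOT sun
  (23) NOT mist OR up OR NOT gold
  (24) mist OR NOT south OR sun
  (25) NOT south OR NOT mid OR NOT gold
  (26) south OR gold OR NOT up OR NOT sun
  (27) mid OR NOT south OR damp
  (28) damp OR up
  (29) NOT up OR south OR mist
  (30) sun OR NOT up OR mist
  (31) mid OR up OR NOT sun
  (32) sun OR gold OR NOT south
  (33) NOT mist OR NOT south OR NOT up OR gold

Suppose mid = true.
Unit clause (NOT damp) forces damp = false.
Unit clause (sun) forces sun = true.
Unit clause (up) forces up = true.
Unit clause (NOT gold) forces gold = false.
Unit clause (NOT mist) forces mist = false.
But (mist) is also a unit clause — contradiction.
So every satisfying assignment has mid = False.

False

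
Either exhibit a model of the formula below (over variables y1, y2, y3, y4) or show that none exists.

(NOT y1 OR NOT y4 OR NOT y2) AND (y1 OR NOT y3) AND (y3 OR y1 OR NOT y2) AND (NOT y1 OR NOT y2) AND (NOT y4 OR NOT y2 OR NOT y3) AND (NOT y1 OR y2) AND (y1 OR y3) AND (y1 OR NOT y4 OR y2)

UNSATISFIABLE

Branch on y1: set y1 = true.
The clause (NOT y2) is unit, so y2 = false.
That conflicts with the unit clause (y2).
Backtrack on y1: now try y1 = false.
The clause (NOT y3) is unit, so y3 = false.
That conflicts with the unit clause (y3).
Either choice for y1 ends in contradiction.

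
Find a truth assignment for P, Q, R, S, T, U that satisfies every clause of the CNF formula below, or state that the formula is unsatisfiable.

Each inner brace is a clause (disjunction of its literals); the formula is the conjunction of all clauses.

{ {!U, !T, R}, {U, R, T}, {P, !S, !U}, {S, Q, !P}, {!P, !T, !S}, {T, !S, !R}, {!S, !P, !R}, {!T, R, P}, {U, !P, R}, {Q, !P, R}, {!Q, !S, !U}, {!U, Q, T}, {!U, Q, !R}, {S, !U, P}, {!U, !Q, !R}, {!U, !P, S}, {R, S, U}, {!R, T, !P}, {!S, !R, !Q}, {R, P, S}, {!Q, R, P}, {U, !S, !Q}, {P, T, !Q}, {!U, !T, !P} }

P ↦ false, Q ↦ false, R ↦ true, S ↦ false, T ↦ false, U ↦ false

Branch on U: set U = false.
Branch on R: set R = true.
Branch on T: set T = false.
The clause (!S) is unit, so S = false.
The clause (!P) is unit, so P = false.
The clause (!Q) is unit, so Q = false.
All clauses are satisfied.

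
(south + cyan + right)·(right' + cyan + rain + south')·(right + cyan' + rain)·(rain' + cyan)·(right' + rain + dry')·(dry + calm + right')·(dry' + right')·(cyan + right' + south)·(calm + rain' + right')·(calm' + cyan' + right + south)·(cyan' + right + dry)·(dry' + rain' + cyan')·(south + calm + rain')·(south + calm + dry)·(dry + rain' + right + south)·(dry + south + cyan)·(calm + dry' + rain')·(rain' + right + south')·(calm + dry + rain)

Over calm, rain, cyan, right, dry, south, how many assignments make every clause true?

7

There are 2^6 = 64 truth assignments over (calm, rain, cyan, right, dry, south).
Split on south. With south = 1, the clauses containing south are satisfied and south' drops from the rest; 5 of the 2^5 = 32 assignments to the other variables satisfy what remains.
With south = 0, by the same count on the reduced clause set, 2 assignments work.
Total: 5 + 2 = 7.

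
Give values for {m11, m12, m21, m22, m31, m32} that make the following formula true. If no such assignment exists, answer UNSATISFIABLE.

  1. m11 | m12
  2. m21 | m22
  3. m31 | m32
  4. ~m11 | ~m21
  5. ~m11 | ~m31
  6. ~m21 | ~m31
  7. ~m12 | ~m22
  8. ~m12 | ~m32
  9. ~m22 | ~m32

UNSATISFIABLE

Suppose m11 = 1.
Unit clause (~m21) forces m21 = 0.
Unit clause (m22) forces m22 = 1.
Unit clause (~m31) forces m31 = 0.
Unit clause (m32) forces m32 = 1.
Now (~m32) is unsatisfied and unit — conflict.
So m11 must be the other value — set m11 = 0.
Unit clause (m12) forces m12 = 1.
Unit clause (~m22) forces m22 = 0.
Unit clause (m21) forces m21 = 1.
Unit clause (~m31) forces m31 = 0.
Unit clause (m32) forces m32 = 1.
Now (~m32) is unsatisfied and unit — conflict.
Both values of m11 lead to a conflict.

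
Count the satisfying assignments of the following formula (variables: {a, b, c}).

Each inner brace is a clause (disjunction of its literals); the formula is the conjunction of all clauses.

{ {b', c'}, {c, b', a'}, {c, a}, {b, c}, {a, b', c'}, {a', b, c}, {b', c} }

There are 2^3 = 8 truth assignments over (a, b, c).
Split on c. With c = 1, the clauses containing c are satisfied and c' drops from the rest; 2 of the 2^2 = 4 assignments to the other variables satisfy what remains.
With c = 0, by the same count on the reduced clause set, 0 assignments work.
Total: 2 + 0 = 2.

2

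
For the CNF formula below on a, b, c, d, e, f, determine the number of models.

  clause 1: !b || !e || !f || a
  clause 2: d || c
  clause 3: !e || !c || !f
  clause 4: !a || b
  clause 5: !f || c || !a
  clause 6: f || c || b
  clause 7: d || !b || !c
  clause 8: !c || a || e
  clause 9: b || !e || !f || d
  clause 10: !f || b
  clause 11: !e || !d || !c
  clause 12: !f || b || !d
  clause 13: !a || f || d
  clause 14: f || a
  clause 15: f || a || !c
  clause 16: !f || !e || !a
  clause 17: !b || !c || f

There are 2^6 = 64 truth assignments over (a, b, c, d, e, f).
Split on b. With b = true, the clauses containing b are satisfied and !b drops from the rest; 4 of the 2^5 = 32 assignments to the other variables satisfy what remains.
With b = false, by the same count on the reduced clause set, 0 assignments work.
(One model: a=F, b=T, c=F, d=T, e=F, f=T.)
Total: 4 + 0 = 4.

4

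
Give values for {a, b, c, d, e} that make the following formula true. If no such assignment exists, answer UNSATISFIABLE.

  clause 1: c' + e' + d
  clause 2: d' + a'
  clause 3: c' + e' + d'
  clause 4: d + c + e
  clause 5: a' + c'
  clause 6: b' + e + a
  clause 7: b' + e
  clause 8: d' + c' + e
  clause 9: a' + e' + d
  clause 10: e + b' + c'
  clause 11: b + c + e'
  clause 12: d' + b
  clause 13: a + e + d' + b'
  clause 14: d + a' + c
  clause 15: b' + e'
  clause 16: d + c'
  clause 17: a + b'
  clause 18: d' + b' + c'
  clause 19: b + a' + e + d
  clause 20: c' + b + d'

Case d = 0:
(c') alone gives c = 0.
(e) alone gives e = 1.
(a') alone gives a = 0.
(b) alone gives b = 1.
But (b') is also a unit clause — contradiction.
That branch fails; take d = 1 instead.
(a') alone gives a = 0.
(b) alone gives b = 1.
But (b') is also a unit clause — contradiction.
Both values of d lead to a conflict.

UNSATISFIABLE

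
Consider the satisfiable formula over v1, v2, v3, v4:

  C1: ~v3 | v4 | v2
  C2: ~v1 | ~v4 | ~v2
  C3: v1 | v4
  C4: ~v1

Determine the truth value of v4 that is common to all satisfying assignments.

True

Suppose v4 = 0.
From the singleton clause (v1), v1 = 1.
Now (~v1) is unsatisfied and unit — conflict.
So every satisfying assignment has v4 = True.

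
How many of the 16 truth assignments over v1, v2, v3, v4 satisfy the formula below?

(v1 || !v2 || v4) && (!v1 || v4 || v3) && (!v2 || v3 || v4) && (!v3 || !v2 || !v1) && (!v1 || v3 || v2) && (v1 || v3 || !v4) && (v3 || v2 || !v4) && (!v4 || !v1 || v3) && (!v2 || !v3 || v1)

There are 2^4 = 16 truth assignments over (v1, v2, v3, v4).
Check each against the 9 clauses (columns in the order v1, v2, v3, v4):
  F F F F  ✓ satisfies all
  F F F T  ✗ fails (v1 || v3 || !v4)
  F F T F  ✓ satisfies all
  F F T T  ✓ satisfies all
  F T F F  ✗ fails (v1 || !v2 || v4)
  F T F T  ✗ fails (v1 || v3 || !v4)
  F T T F  ✗ fails (v1 || !v2 || v4)
  F T T T  ✗ fails (!v2 || !v3 || v1)
  T F F F  ✗ fails (!v1 || v4 || v3)
  T F F T  ✗ fails (!v1 || v3 || v2)
  T F T F  ✓ satisfies all
  T F T T  ✓ satisfies all
  T T F F  ✗ fails (!v1 || v4 || v3)
  T T F T  ✗ fails (!v4 || !v1 || v3)
  T T T F  ✗ fails (!v3 || !v2 || !v1)
  T T T T  ✗ fails (!v3 || !v2 || !v1)
5 of the 16 rows are models.

5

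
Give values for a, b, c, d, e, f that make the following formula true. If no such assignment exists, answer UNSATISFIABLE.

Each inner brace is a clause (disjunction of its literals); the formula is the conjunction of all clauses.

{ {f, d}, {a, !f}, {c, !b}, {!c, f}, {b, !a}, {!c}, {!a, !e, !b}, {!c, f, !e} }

Unit clause (!c) forces c = false.
Unit clause (!b) forces b = false.
Unit clause (!a) forces a = false.
Unit clause (!f) forces f = false.
Unit clause (d) forces d = true.
All clauses hold; e can take either value.

a: false, b: false, c: false, d: true, e: true, f: false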